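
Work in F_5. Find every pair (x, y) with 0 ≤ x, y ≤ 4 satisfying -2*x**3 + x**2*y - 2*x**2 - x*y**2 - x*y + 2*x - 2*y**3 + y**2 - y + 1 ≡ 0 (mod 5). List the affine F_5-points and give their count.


Affine F_5-points: {(0, 4), (3, 0), (3, 4), (4, 1)}; count = 4.

For each of the 25 pairs (x, y) ∈ F_5², evaluate f(x, y) mod 5. Record the zeros.
  x = 0: [0↦1, 1↦4, 2↦2, 3↦3, 4↦0]  zeros at y ∈ {4}
  x = 1: [0↦4, 1↦1, 2↦1, 3↦2, 4↦2]  zeros at y ∈ ∅
  x = 2: [0↦1, 1↦4, 2↦3, 3↦1, 4↦1]  zeros at y ∈ ∅
  x = 3: [0↦0, 1↦1, 2↦1, 3↦3, 4↦0]  zeros at y ∈ {0, 4}
  x = 4: [0↦4, 1↦0, 2↦3, 3↦1, 4↦2]  zeros at y ∈ {1}
Collecting zeros: affine points = {(0, 4), (3, 0), (3, 4), (4, 1)}.
Total count |C(F_5)_aff| = 4.


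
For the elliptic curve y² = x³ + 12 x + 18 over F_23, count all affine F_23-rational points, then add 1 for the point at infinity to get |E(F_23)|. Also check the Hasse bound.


Affine points = {(0, 8), (0, 15), (1, 10), (1, 13), (2, 2), (2, 21), (3, 9), (3, 14), (7, 10), (7, 13), (9, 2), (9, 21), (11, 3), (11, 20), (12, 2), (12, 21), (13, 5), (13, 18), (14, 3), (14, 20), (15, 10), (15, 13), (17, 11), (17, 12), (20, 1), (20, 22), (21, 3), (21, 20)}; affine count = 28; |E(F_23)| = 29.

Discriminant check: Δ ∝ 4a³ + 27b² = 4·12³ + 27·18² = 4·1728 + 27·324 ≡ 20 (mod 23). Nonzero ⇒ E is nonsingular.
For each x ∈ F_23, compute rhs = x³ + 12·x + 18 mod 23, then count y ∈ F_23 with y² ≡ rhs.
  x = 0: rhs = 18, matching y values: 8, 15 (2 points).
  x = 1: rhs = 8, matching y values: 10, 13 (2 points).
  x = 2: rhs = 4, matching y values: 2, 21 (2 points).
  x = 3: rhs = 12, matching y values: 9, 14 (2 points).
  x = 4: rhs = 15, matching y values: none (0 points).
  x = 5: rhs = 19, matching y values: none (0 points).
  x = 6: rhs = 7, matching y values: none (0 points).
  x = 7: rhs = 8, matching y values: 10, 13 (2 points).
  x = 8: rhs = 5, matching y values: none (0 points).
  x = 9: rhs = 4, matching y values: 2, 21 (2 points).
  x = 10: rhs = 11, matching y values: none (0 points).
  x = 11: rhs = 9, matching y values: 3, 20 (2 points).
  x = 12: rhs = 4, matching y values: 2, 21 (2 points).
  x = 13: rhs = 2, matching y values: 5, 18 (2 points).
  x = 14: rhs = 9, matching y values: 3, 20 (2 points).
  x = 15: rhs = 8, matching y values: 10, 13 (2 points).
  x = 16: rhs = 5, matching y values: none (0 points).
  x = 17: rhs = 6, matching y values: 11, 12 (2 points).
  x = 18: rhs = 17, matching y values: none (0 points).
  x = 19: rhs = 21, matching y values: none (0 points).
  x = 20: rhs = 1, matching y values: 1, 22 (2 points).
  x = 21: rhs = 9, matching y values: 3, 20 (2 points).
  x = 22: rhs = 5, matching y values: none (0 points).
Total affine count: 28.
Full point count |E(F_23)| = 28 + 1 = 29.
Hasse bound: |29 − (23+1)| = |5| = 5 ≤ 2√23 ≈ 9.5917 ✓.


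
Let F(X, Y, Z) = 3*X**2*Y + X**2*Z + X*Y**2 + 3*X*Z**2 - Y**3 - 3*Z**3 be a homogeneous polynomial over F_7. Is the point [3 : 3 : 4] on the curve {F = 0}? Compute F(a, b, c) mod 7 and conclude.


F(3,3,4) ≡ 6 (mod 7); P is NOT on the curve.

Evaluate F(3, 3, 4) term-by-term (mod 7).
  3*X**2*Y ↦ 3·9·3·1 = 81
  X**2*Z ↦ 1·9·1·4 = 36
  X*Y**2 ↦ 1·3·9·1 = 27
  3*X*Z**2 ↦ 3·3·1·16 = 144
  -Y**3 ↦ -1·1·27·1 = -27
  -3*Z**3 ↦ -3·1·1·64 = -192
Sum: F(3, 3, 4) = (81) + (36) + (27) + (144) + (-27) + (-192) = 69.
Reducing mod 7: 69 ≡ 6 (mod 7).
Since F(a, b, c) ≡ 6 ≠ 0 (mod 7), P does NOT lie on the curve.


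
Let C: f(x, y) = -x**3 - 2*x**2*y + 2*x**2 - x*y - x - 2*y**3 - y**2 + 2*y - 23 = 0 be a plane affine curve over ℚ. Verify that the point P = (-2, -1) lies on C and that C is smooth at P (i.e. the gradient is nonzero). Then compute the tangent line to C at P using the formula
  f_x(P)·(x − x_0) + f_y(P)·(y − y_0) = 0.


Tangent line at P: -28*x - 8*y - 64 = 0.

Step 1: f(-2, -1) = 0, so P lies on C.
Step 2: partial derivatives
  f_x(x, y) = -3*x**2 - 4*x*y + 4*x - y - 1, f_y(x, y) = -2*x**2 - x - 6*y**2 - 2*y + 2.
  f_x(P) = -28, f_y(P) = -8 (gradient nonzero, so P is smooth).
Step 3: tangent line at P: -28·(x − -2) + -8·(y − -1) = 0.
Expanding: -28*x - 8*y - 64 = 0.


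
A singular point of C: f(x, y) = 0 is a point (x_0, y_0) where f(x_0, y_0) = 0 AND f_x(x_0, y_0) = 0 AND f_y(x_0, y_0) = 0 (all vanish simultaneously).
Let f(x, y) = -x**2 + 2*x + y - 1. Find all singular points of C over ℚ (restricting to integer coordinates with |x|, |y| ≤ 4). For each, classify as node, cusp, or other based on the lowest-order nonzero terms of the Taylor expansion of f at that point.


No singular points in the scanned grid; C is smooth there.

Compute partial derivatives:
  f_x = 2 - 2*x.
  f_y = 1.
f_y = 1 is a nonzero constant, so f_y never vanishes: no point (x, y) can satisfy f = f_x = f_y = 0. In particular no (x, y) ∈ {−4, ..., 4}² is singular; the curve is smooth.


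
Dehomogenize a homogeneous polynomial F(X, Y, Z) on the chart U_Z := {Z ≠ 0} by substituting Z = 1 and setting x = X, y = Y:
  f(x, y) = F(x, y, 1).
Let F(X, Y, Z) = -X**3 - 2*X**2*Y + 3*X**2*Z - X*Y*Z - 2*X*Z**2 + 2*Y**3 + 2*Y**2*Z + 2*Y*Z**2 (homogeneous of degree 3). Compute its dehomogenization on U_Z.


f(x, y) = -x**3 - 2*x**2*y + 3*x**2 - x*y - 2*x + 2*y**3 + 2*y**2 + 2*y

On U_Z we set Z = 1. Each monomial c·X^i·Y^j·Z^k in F becomes c·x^i·y^j·1^k = c·x^i·y^j.
Substituting Z = 1: F(X, Y, 1) = -x**3 - 2*x**2*y + 3*x**2 - x*y - 2*x + 2*y**3 + 2*y**2 + 2*y.
Note: deg(f) ≤ deg(F) = 3; strict inequality happens when F is divisible by Z (lost terms).


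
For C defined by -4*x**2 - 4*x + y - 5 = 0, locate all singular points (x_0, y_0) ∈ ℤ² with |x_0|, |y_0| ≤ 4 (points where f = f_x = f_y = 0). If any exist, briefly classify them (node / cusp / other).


No singular points in the scanned grid; C is smooth there.

Compute partial derivatives:
  f_x = -8*x - 4.
  f_y = 1.
f_y = 1 is a nonzero constant, so f_y never vanishes: no point (x, y) can satisfy f = f_x = f_y = 0. In particular no (x, y) ∈ {−4, ..., 4}² is singular; the curve is smooth.


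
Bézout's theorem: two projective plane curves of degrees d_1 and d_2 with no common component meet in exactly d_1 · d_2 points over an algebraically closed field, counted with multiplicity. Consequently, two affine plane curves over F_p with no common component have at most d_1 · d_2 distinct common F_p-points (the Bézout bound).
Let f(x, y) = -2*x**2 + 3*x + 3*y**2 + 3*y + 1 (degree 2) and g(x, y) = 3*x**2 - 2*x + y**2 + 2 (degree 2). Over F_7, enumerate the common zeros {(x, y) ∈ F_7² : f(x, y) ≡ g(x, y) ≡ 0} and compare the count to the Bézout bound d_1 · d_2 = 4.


Common zeros: ∅; count = 0; Bézout bound = 4.

deg(f) = 2, deg(g) = 2, so Bézout bound = 4.
Scan x ∈ F_7. For each x, list the y ∈ F_7 with f(x, y) ≡ 0 and those with g(x, y) ≡ 0 (mod 7); the common zeros in that column are the intersection.
  x = 0: f ≡ 0 at y ∈ {1, 5}; g ≡ 0 at y ∈ ∅; common: ∅.
  x = 1: f ≡ 0 at y ∈ ∅; g ≡ 0 at y ∈ {2, 5}; common: ∅.
  x = 2: f ≡ 0 at y ∈ {3}; g ≡ 0 at y ∈ {2, 5}; common: ∅.
  x = 3: f ≡ 0 at y ∈ {3}; g ≡ 0 at y ∈ ∅; common: ∅.
  x = 4: f ≡ 0 at y ∈ ∅; g ≡ 0 at y ∈ {0}; common: ∅.
  x = 5: f ≡ 0 at y ∈ {1, 5}; g ≡ 0 at y ∈ ∅; common: ∅.
  x = 6: f ≡ 0 at y ∈ {2, 4}; g ≡ 0 at y ∈ {0}; common: ∅.
Collecting: common zeros = ∅, so the count is 0.
Comparison with the Bézout bound: 0 ≤ 4 = deg(f)·deg(g), as expected for curves with no common component (the affine F_7-count falls short of the bound because intersections may lie at infinity, over extension fields, or carry multiplicity).


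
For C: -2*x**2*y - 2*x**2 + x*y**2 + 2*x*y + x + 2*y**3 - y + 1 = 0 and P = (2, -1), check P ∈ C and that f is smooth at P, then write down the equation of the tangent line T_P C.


Tangent line at P: -3*y - 3 = 0.

Step 1: f(2, -1) = 0, so P lies on C.
Step 2: partial derivatives
  f_x(x, y) = -4*x*y - 4*x + y**2 + 2*y + 1, f_y(x, y) = -2*x**2 + 2*x*y + 2*x + 6*y**2 - 1.
  f_x(P) = 0, f_y(P) = -3 (gradient nonzero, so P is smooth).
Step 3: tangent line at P: 0·(x − 2) + -3·(y − -1) = 0.
Expanding: -3*y - 3 = 0.


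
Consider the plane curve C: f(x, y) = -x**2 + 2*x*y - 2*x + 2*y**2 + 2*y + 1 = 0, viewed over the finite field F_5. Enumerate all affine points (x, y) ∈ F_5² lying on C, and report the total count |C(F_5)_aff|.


Affine F_5-points: {(0, 1), (0, 3), (3, 2), (3, 4), (4, 2), (4, 3)}; count = 6.

For each of the 25 pairs (x, y) ∈ F_5², evaluate f(x, y) mod 5. Record the zeros.
  x = 0: [0↦1, 1↦0, 2↦3, 3↦0, 4↦1]  zeros at y ∈ {1, 3}
  x = 1: [0↦3, 1↦4, 2↦4, 3↦3, 4↦1]  zeros at y ∈ ∅
  x = 2: [0↦3, 1↦1, 2↦3, 3↦4, 4↦4]  zeros at y ∈ ∅
  x = 3: [0↦1, 1↦1, 2↦0, 3↦3, 4↦0]  zeros at y ∈ {2, 4}
  x = 4: [0↦2, 1↦4, 2↦0, 3↦0, 4↦4]  zeros at y ∈ {2, 3}
Collecting zeros: affine points = {(0, 1), (0, 3), (3, 2), (3, 4), (4, 2), (4, 3)}.
Total count |C(F_5)_aff| = 6.


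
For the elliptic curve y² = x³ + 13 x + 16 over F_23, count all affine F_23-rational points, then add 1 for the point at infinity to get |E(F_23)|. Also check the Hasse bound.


Affine points = {(0, 4), (0, 19), (2, 2), (2, 21), (3, 6), (3, 17), (7, 6), (7, 17), (11, 8), (11, 15), (13, 6), (13, 17), (22, 5), (22, 18)}; affine count = 14; |E(F_23)| = 15.

Discriminant check: Δ ∝ 4a³ + 27b² = 4·13³ + 27·16² = 4·2197 + 27·256 ≡ 14 (mod 23). Nonzero ⇒ E is nonsingular.
For each x ∈ F_23, compute rhs = x³ + 13·x + 16 mod 23, then count y ∈ F_23 with y² ≡ rhs.
  x = 0: rhs = 16, matching y values: 4, 19 (2 points).
  x = 1: rhs = 7, matching y values: none (0 points).
  x = 2: rhs = 4, matching y values: 2, 21 (2 points).
  x = 3: rhs = 13, matching y values: 6, 17 (2 points).
  x = 4: rhs = 17, matching y values: none (0 points).
  x = 5: rhs = 22, matching y values: none (0 points).
  x = 6: rhs = 11, matching y values: none (0 points).
  x = 7: rhs = 13, matching y values: 6, 17 (2 points).
  x = 8: rhs = 11, matching y values: none (0 points).
  x = 9: rhs = 11, matching y values: none (0 points).
  x = 10: rhs = 19, matching y values: none (0 points).
  x = 11: rhs = 18, matching y values: 8, 15 (2 points).
  x = 12: rhs = 14, matching y values: none (0 points).
  x = 13: rhs = 13, matching y values: 6, 17 (2 points).
  x = 14: rhs = 21, matching y values: none (0 points).
  x = 15: rhs = 21, matching y values: none (0 points).
  x = 16: rhs = 19, matching y values: none (0 points).
  x = 17: rhs = 21, matching y values: none (0 points).
  x = 18: rhs = 10, matching y values: none (0 points).
  x = 19: rhs = 15, matching y values: none (0 points).
  x = 20: rhs = 19, matching y values: none (0 points).
  x = 21: rhs = 5, matching y values: none (0 points).
  x = 22: rhs = 2, matching y values: 5, 18 (2 points).
Total affine count: 14.
Full point count |E(F_23)| = 14 + 1 = 15.
Hasse bound: |15 − (23+1)| = |-9| = 9 ≤ 2√23 ≈ 9.5917 ✓.


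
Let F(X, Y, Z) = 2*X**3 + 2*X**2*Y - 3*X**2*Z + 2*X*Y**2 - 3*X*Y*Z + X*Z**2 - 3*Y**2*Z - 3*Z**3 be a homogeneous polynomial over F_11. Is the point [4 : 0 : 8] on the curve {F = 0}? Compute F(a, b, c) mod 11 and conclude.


F(4,0,8) ≡ 4 (mod 11); P is NOT on the curve.

Evaluate F(4, 0, 8) term-by-term (mod 11).
  2*X**3 ↦ 2·64·1·1 = 128
  2*X**2*Y ↦ 2·16·0·1 = 0
  -3*X**2*Z ↦ -3·16·1·8 = -384
  2*X*Y**2 ↦ 2·4·0·1 = 0
  -3*X*Y*Z ↦ -3·4·0·8 = 0
  X*Z**2 ↦ 1·4·1·64 = 256
  -3*Y**2*Z ↦ -3·1·0·8 = 0
  -3*Z**3 ↦ -3·1·1·512 = -1536
Sum: F(4, 0, 8) = (128) + (0) + (-384) + (0) + (0) + (256) + (0) + (-1536) = -1536.
Reducing mod 11: -1536 ≡ 4 (mod 11).
Since F(a, b, c) ≡ 4 ≠ 0 (mod 11), P does NOT lie on the curve.


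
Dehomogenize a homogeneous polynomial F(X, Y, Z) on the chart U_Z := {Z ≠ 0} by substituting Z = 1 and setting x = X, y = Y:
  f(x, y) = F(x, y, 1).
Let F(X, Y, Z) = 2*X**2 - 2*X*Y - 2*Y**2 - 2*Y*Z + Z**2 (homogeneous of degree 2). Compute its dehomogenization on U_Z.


f(x, y) = 2*x**2 - 2*x*y - 2*y**2 - 2*y + 1

On U_Z we set Z = 1. Each monomial c·X^i·Y^j·Z^k in F becomes c·x^i·y^j·1^k = c·x^i·y^j.
Substituting Z = 1: F(X, Y, 1) = 2*x**2 - 2*x*y - 2*y**2 - 2*y + 1.
Note: deg(f) ≤ deg(F) = 2; strict inequality happens when F is divisible by Z (lost terms).


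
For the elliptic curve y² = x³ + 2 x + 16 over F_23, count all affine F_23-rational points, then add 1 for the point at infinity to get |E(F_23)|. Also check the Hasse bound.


Affine points = {(0, 4), (0, 19), (3, 7), (3, 16), (5, 6), (5, 17), (9, 2), (9, 21), (10, 1), (10, 22), (11, 9), (11, 14), (13, 10), (13, 13), (16, 2), (16, 21), (17, 8), (17, 15), (19, 6), (19, 17), (20, 11), (20, 12), (21, 2), (21, 21), (22, 6), (22, 17)}; affine count = 26; |E(F_23)| = 27.

Discriminant check: Δ ∝ 4a³ + 27b² = 4·2³ + 27·16² = 4·8 + 27·256 ≡ 21 (mod 23). Nonzero ⇒ E is nonsingular.
For each x ∈ F_23, compute rhs = x³ + 2·x + 16 mod 23, then count y ∈ F_23 with y² ≡ rhs.
  x = 0: rhs = 16, matching y values: 4, 19 (2 points).
  x = 1: rhs = 19, matching y values: none (0 points).
  x = 2: rhs = 5, matching y values: none (0 points).
  x = 3: rhs = 3, matching y values: 7, 16 (2 points).
  x = 4: rhs = 19, matching y values: none (0 points).
  x = 5: rhs = 13, matching y values: 6, 17 (2 points).
  x = 6: rhs = 14, matching y values: none (0 points).
  x = 7: rhs = 5, matching y values: none (0 points).
  x = 8: rhs = 15, matching y values: none (0 points).
  x = 9: rhs = 4, matching y values: 2, 21 (2 points).
  x = 10: rhs = 1, matching y values: 1, 22 (2 points).
  x = 11: rhs = 12, matching y values: 9, 14 (2 points).
  x = 12: rhs = 20, matching y values: none (0 points).
  x = 13: rhs = 8, matching y values: 10, 13 (2 points).
  x = 14: rhs = 5, matching y values: none (0 points).
  x = 15: rhs = 17, matching y values: none (0 points).
  x = 16: rhs = 4, matching y values: 2, 21 (2 points).
  x = 17: rhs = 18, matching y values: 8, 15 (2 points).
  x = 18: rhs = 19, matching y values: none (0 points).
  x = 19: rhs = 13, matching y values: 6, 17 (2 points).
  x = 20: rhs = 6, matching y values: 11, 12 (2 points).
  x = 21: rhs = 4, matching y values: 2, 21 (2 points).
  x = 22: rhs = 13, matching y values: 6, 17 (2 points).
Total affine count: 26.
Full point count |E(F_23)| = 26 + 1 = 27.
Hasse bound: |27 − (23+1)| = |3| = 3 ≤ 2√23 ≈ 9.5917 ✓.


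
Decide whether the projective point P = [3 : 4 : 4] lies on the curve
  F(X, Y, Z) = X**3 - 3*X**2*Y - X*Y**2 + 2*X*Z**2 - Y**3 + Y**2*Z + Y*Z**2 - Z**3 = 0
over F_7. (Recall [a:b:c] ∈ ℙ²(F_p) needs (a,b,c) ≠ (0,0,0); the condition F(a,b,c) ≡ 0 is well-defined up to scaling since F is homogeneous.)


F(3,4,4) ≡ 2 (mod 7); P is NOT on the curve.

Evaluate F(3, 4, 4) term-by-term (mod 7).
  X**3 ↦ 1·27·1·1 = 27
  -3*X**2*Y ↦ -3·9·4·1 = -108
  -X*Y**2 ↦ -1·3·16·1 = -48
  2*X*Z**2 ↦ 2·3·1·16 = 96
  -Y**3 ↦ -1·1·64·1 = -64
  Y**2*Z ↦ 1·1·16·4 = 64
  Y*Z**2 ↦ 1·1·4·16 = 64
  -Z**3 ↦ -1·1·1·64 = -64
Sum: F(3, 4, 4) = (27) + (-108) + (-48) + (96) + (-64) + (64) + (64) + (-64) = -33.
Reducing mod 7: -33 ≡ 2 (mod 7).
Since F(a, b, c) ≡ 2 ≠ 0 (mod 7), P does NOT lie on the curve.


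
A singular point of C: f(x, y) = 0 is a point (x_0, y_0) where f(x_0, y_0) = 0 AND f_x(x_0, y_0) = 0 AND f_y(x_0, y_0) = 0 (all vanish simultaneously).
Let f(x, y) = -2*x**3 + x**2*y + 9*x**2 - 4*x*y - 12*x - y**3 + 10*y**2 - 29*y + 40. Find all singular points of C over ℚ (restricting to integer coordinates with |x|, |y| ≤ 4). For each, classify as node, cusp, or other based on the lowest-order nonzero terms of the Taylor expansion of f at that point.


Singular points: {(2, 3)}; classification: cusp.

Compute partial derivatives:
  f_x = -6*x**2 + 2*x*y + 18*x - 4*y - 12.
  f_y = x**2 - 4*x - 3*y**2 + 20*y - 29.
Scan x_0 ∈ {−4, ..., 4}. For each x_0, f_y(x_0, y) is a polynomial in y; find its integer roots y ∈ {−4, ..., 4}, then test f_x and f at those candidates.
  x = -4: f_y(-4, y) = -3*y**2 + 20*y + 3; no integer root y with |y| ≤ 4.
  x = -3: f_y(-3, y) = -3*y**2 + 20*y - 8; no integer root y with |y| ≤ 4.
  x = -2: f_y(-2, y) = -3*y**2 + 20*y - 17; vanishes at y ∈ {1}. (-2, 1): f_x = -80 ≠ 0.
  x = -1: f_y(-1, y) = -3*y**2 + 20*y - 24; no integer root y with |y| ≤ 4.
  x = 0: f_y(0, y) = -3*y**2 + 20*y - 29; no integer root y with |y| ≤ 4.
  x = 1: f_y(1, y) = -3*y**2 + 20*y - 32; vanishes at y ∈ {4}. (1, 4): f_x = -8 ≠ 0.
  x = 2: f_y(2, y) = -3*y**2 + 20*y - 33; vanishes at y ∈ {3}. (2, 3): f_x = 0, f = 0 — SINGULAR.
  x = 3: f_y(3, y) = -3*y**2 + 20*y - 32; vanishes at y ∈ {4}. (3, 4): f_x = -4 ≠ 0.
  x = 4: f_y(4, y) = -3*y**2 + 20*y - 29; no integer root y with |y| ≤ 4.
Only singular point on the grid: (2, 3).
Classify: substitute x = 2 + u, y = 3 + v and expand: f = -2*u**3 + u**2*v - v**3 + v**2.
No constant or linear terms (consistent with a singular point). Quadratic part: v**2. Cubic part: -2*u**3 + u**2*v - v**3.
The quadratic part v**2 is a perfect square, so there is a single (double) tangent line v = 0, i.e. y = 3. Restricting the cubic part to that line (v = 0) leaves -2*u**3 ≠ 0, so f is not divisible by v and the branch is v² ≈ 2*u**3 to lowest order — this is a cusp.
Classification: cusp.


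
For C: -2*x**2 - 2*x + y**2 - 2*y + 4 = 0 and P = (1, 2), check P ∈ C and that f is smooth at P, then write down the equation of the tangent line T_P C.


Tangent line at P: -6*x + 2*y + 2 = 0.

Step 1: f(1, 2) = 0, so P lies on C.
Step 2: partial derivatives
  f_x(x, y) = -4*x - 2, f_y(x, y) = 2*y - 2.
  f_x(P) = -6, f_y(P) = 2 (gradient nonzero, so P is smooth).
Step 3: tangent line at P: -6·(x − 1) + 2·(y − 2) = 0.
Expanding: -6*x + 2*y + 2 = 0.


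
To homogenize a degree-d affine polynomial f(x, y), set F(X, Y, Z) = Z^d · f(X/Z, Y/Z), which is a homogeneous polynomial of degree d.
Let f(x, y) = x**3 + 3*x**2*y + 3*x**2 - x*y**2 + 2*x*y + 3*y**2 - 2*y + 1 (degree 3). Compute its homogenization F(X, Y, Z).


F(X, Y, Z) = X**3 + 3*X**2*Y + 3*X**2*Z - X*Y**2 + 2*X*Y*Z + 3*Y**2*Z - 2*Y*Z**2 + Z**3

deg(f) = 3.
Substitute x = X/Z, y = Y/Z into f, then multiply by Z^3.
  monomial 1·x^3·y^0 ↦ 1·X^3·Y^0·Z^0.
  monomial 3·x^2·y^1 ↦ 3·X^2·Y^1·Z^0.
  monomial 3·x^2·y^0 ↦ 3·X^2·Y^0·Z^1.
  monomial -1·x^1·y^2 ↦ -1·X^1·Y^2·Z^0.
  monomial 2·x^1·y^1 ↦ 2·X^1·Y^1·Z^1.
  monomial 3·x^0·y^2 ↦ 3·X^0·Y^2·Z^1.
  monomial -2·x^0·y^1 ↦ -2·X^0·Y^1·Z^2.
  monomial 1·x^0·y^0 ↦ 1·X^0·Y^0·Z^3.
Collecting: F(X, Y, Z) = X**3 + 3*X**2*Y + 3*X**2*Z - X*Y**2 + 2*X*Y*Z + 3*Y**2*Z - 2*Y*Z**2 + Z**3.


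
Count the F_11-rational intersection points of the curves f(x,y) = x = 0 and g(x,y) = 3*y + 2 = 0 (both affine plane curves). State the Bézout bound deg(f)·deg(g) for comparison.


Common zeros: {(0, 3)}; count = 1; Bézout bound = 1.

deg(f) = 1, deg(g) = 1, so Bézout bound = 1.
Scan x ∈ F_11. For each x, list the y ∈ F_11 with f(x, y) ≡ 0 and those with g(x, y) ≡ 0 (mod 11); the common zeros in that column are the intersection.
  x = 0: f ≡ 0 at y ∈ {0, 1, 2, 3, 4, 5, 6, 7, 8, 9, 10}; g ≡ 0 at y ∈ {3}; common: {3}.
  x = 1: f ≡ 0 at y ∈ ∅; g ≡ 0 at y ∈ {3}; common: ∅.
  x = 2: f ≡ 0 at y ∈ ∅; g ≡ 0 at y ∈ {3}; common: ∅.
  x = 3: f ≡ 0 at y ∈ ∅; g ≡ 0 at y ∈ {3}; common: ∅.
  x = 4: f ≡ 0 at y ∈ ∅; g ≡ 0 at y ∈ {3}; common: ∅.
  x = 5: f ≡ 0 at y ∈ ∅; g ≡ 0 at y ∈ {3}; common: ∅.
  x = 6: f ≡ 0 at y ∈ ∅; g ≡ 0 at y ∈ {3}; common: ∅.
  x = 7: f ≡ 0 at y ∈ ∅; g ≡ 0 at y ∈ {3}; common: ∅.
  x = 8: f ≡ 0 at y ∈ ∅; g ≡ 0 at y ∈ {3}; common: ∅.
  x = 9: f ≡ 0 at y ∈ ∅; g ≡ 0 at y ∈ {3}; common: ∅.
  x = 10: f ≡ 0 at y ∈ ∅; g ≡ 0 at y ∈ {3}; common: ∅.
Collecting: common zeros = {(0, 3)}, so the count is 1.
Comparison with the Bézout bound: 1 ≤ 1 = deg(f)·deg(g), as expected for curves with no common component (the bound is attained).


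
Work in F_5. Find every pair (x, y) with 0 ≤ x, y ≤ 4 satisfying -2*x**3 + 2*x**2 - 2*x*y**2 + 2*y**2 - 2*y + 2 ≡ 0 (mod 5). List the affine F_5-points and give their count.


Affine F_5-points: {(1, 1), (2, 1), (2, 3), (3, 1)}; count = 4.

For each of the 25 pairs (x, y) ∈ F_5², evaluate f(x, y) mod 5. Record the zeros.
  x = 0: [0↦2, 1↦2, 2↦1, 3↦4, 4↦1]  zeros at y ∈ ∅
  x = 1: [0↦2, 1↦0, 2↦3, 3↦1, 4↦4]  zeros at y ∈ {1}
  x = 2: [0↦4, 1↦0, 2↦2, 3↦0, 4↦4]  zeros at y ∈ {1, 3}
  x = 3: [0↦1, 1↦0, 2↦1, 3↦4, 4↦4]  zeros at y ∈ {1}
  x = 4: [0↦1, 1↦3, 2↦3, 3↦1, 4↦2]  zeros at y ∈ ∅
Collecting zeros: affine points = {(1, 1), (2, 1), (2, 3), (3, 1)}.
Total count |C(F_5)_aff| = 4.


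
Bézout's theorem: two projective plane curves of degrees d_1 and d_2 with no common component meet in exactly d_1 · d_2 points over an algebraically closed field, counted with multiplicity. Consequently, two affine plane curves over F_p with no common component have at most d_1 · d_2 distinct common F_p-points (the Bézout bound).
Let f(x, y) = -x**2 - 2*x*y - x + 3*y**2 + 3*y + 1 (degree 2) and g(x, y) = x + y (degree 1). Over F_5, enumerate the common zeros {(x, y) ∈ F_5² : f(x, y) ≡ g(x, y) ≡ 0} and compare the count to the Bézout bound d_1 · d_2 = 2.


Common zeros: {(3, 2)}; count = 1; Bézout bound = 2.

deg(f) = 2, deg(g) = 1, so Bézout bound = 2.
Scan x ∈ F_5. For each x, list the y ∈ F_5 with f(x, y) ≡ 0 and those with g(x, y) ≡ 0 (mod 5); the common zeros in that column are the intersection.
  x = 0: f ≡ 0 at y ∈ ∅; g ≡ 0 at y ∈ {0}; common: ∅.
  x = 1: f ≡ 0 at y ∈ ∅; g ≡ 0 at y ∈ {4}; common: ∅.
  x = 2: f ≡ 0 at y ∈ {0, 2}; g ≡ 0 at y ∈ {3}; common: ∅.
  x = 3: f ≡ 0 at y ∈ {2, 4}; g ≡ 0 at y ∈ {2}; common: {2}.
  x = 4: f ≡ 0 at y ∈ ∅; g ≡ 0 at y ∈ {1}; common: ∅.
Collecting: common zeros = {(3, 2)}, so the count is 1.
Comparison with the Bézout bound: 1 ≤ 2 = deg(f)·deg(g), as expected for curves with no common component (the affine F_5-count falls short of the bound because intersections may lie at infinity, over extension fields, or carry multiplicity).


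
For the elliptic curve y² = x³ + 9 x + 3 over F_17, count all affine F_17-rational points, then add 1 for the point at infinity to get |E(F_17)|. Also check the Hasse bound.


Affine points = {(1, 8), (1, 9), (4, 1), (4, 16), (6, 1), (6, 16), (7, 1), (7, 16), (8, 3), (8, 14), (14, 0)}; affine count = 11; |E(F_17)| = 12.

Discriminant check: Δ ∝ 4a³ + 27b² = 4·9³ + 27·3² = 4·729 + 27·9 ≡ 14 (mod 17). Nonzero ⇒ E is nonsingular.
For each x ∈ F_17, compute rhs = x³ + 9·x + 3 mod 17, then count y ∈ F_17 with y² ≡ rhs.
  x = 0: rhs = 3, matching y values: none (0 points).
  x = 1: rhs = 13, matching y values: 8, 9 (2 points).
  x = 2: rhs = 12, matching y values: none (0 points).
  x = 3: rhs = 6, matching y values: none (0 points).
  x = 4: rhs = 1, matching y values: 1, 16 (2 points).
  x = 5: rhs = 3, matching y values: none (0 points).
  x = 6: rhs = 1, matching y values: 1, 16 (2 points).
  x = 7: rhs = 1, matching y values: 1, 16 (2 points).
  x = 8: rhs = 9, matching y values: 3, 14 (2 points).
  x = 9: rhs = 14, matching y values: none (0 points).
  x = 10: rhs = 5, matching y values: none (0 points).
  x = 11: rhs = 5, matching y values: none (0 points).
  x = 12: rhs = 3, matching y values: none (0 points).
  x = 13: rhs = 5, matching y values: none (0 points).
  x = 14: rhs = 0, matching y values: 0 (1 points).
  x = 15: rhs = 11, matching y values: none (0 points).
  x = 16: rhs = 10, matching y values: none (0 points).
Total affine count: 11.
Full point count |E(F_17)| = 11 + 1 = 12.
Hasse bound: |12 − (17+1)| = |-6| = 6 ≤ 2√17 ≈ 8.2462 ✓.


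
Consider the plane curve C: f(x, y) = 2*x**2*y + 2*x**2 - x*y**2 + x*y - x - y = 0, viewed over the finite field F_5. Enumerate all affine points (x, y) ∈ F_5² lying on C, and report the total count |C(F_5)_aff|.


Affine F_5-points: {(0, 0), (2, 3), (2, 4), (3, 0)}; count = 4.

For each of the 25 pairs (x, y) ∈ F_5², evaluate f(x, y) mod 5. Record the zeros.
  x = 0: [0↦0, 1↦4, 2↦3, 3↦2, 4↦1]  zeros at y ∈ {0}
  x = 1: [0↦1, 1↦2, 2↦1, 3↦3, 4↦3]  zeros at y ∈ ∅
  x = 2: [0↦1, 1↦3, 2↦1, 3↦0, 4↦0]  zeros at y ∈ {3, 4}
  x = 3: [0↦0, 1↦2, 2↦3, 3↦3, 4↦2]  zeros at y ∈ {0}
  x = 4: [0↦3, 1↦4, 2↦2, 3↦2, 4↦4]  zeros at y ∈ ∅
Collecting zeros: affine points = {(0, 0), (2, 3), (2, 4), (3, 0)}.
Total count |C(F_5)_aff| = 4.


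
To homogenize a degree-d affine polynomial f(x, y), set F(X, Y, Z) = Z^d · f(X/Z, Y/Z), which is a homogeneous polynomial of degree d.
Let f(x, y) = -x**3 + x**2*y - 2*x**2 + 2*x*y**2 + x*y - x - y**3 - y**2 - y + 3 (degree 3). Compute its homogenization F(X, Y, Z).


F(X, Y, Z) = -X**3 + X**2*Y - 2*X**2*Z + 2*X*Y**2 + X*Y*Z - X*Z**2 - Y**3 - Y**2*Z - Y*Z**2 + 3*Z**3

deg(f) = 3.
Substitute x = X/Z, y = Y/Z into f, then multiply by Z^3.
  monomial -1·x^3·y^0 ↦ -1·X^3·Y^0·Z^0.
  monomial 1·x^2·y^1 ↦ 1·X^2·Y^1·Z^0.
  monomial -2·x^2·y^0 ↦ -2·X^2·Y^0·Z^1.
  monomial 2·x^1·y^2 ↦ 2·X^1·Y^2·Z^0.
  monomial 1·x^1·y^1 ↦ 1·X^1·Y^1·Z^1.
  monomial -1·x^1·y^0 ↦ -1·X^1·Y^0·Z^2.
  monomial -1·x^0·y^3 ↦ -1·X^0·Y^3·Z^0.
  monomial -1·x^0·y^2 ↦ -1·X^0·Y^2·Z^1.
  monomial -1·x^0·y^1 ↦ -1·X^0·Y^1·Z^2.
  monomial 3·x^0·y^0 ↦ 3·X^0·Y^0·Z^3.
Collecting: F(X, Y, Z) = -X**3 + X**2*Y - 2*X**2*Z + 2*X*Y**2 + X*Y*Z - X*Z**2 - Y**3 - Y**2*Z - Y*Z**2 + 3*Z**3.


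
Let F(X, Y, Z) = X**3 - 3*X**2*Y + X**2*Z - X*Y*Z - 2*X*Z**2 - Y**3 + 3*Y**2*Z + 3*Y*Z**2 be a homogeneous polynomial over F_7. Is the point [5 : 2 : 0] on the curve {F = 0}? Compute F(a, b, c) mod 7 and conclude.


F(5,2,0) ≡ 2 (mod 7); P is NOT on the curve.

Evaluate F(5, 2, 0) term-by-term (mod 7).
  X**3 ↦ 1·125·1·1 = 125
  -3*X**2*Y ↦ -3·25·2·1 = -150
  X**2*Z ↦ 1·25·1·0 = 0
  -X*Y*Z ↦ -1·5·2·0 = 0
  -2*X*Z**2 ↦ -2·5·1·0 = 0
  -Y**3 ↦ -1·1·8·1 = -8
  3*Y**2*Z ↦ 3·1·4·0 = 0
  3*Y*Z**2 ↦ 3·1·2·0 = 0
Sum: F(5, 2, 0) = (125) + (-150) + (0) + (0) + (0) + (-8) + (0) + (0) = -33.
Reducing mod 7: -33 ≡ 2 (mod 7).
Since F(a, b, c) ≡ 2 ≠ 0 (mod 7), P does NOT lie on the curve.


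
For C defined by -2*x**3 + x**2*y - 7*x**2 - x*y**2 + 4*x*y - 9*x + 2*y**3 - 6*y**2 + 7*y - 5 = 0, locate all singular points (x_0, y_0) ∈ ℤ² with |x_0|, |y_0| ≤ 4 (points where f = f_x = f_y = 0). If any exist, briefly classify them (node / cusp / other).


Singular points: {(-1, 1)}; classification: cusp.

Compute partial derivatives:
  f_x = -6*x**2 + 2*x*y - 14*x - y**2 + 4*y - 9.
  f_y = x**2 - 2*x*y + 4*x + 6*y**2 - 12*y + 7.
Scan x_0 ∈ {−4, ..., 4}. For each x_0, f_y(x_0, y) is a polynomial in y; find its integer roots y ∈ {−4, ..., 4}, then test f_x and f at those candidates.
  x = -4: f_y(-4, y) = 6*y**2 - 4*y + 7; no integer root y with |y| ≤ 4.
  x = -3: f_y(-3, y) = 6*y**2 - 6*y + 4; no integer root y with |y| ≤ 4.
  x = -2: f_y(-2, y) = 6*y**2 - 8*y + 3; no integer root y with |y| ≤ 4.
  x = -1: f_y(-1, y) = 6*y**2 - 10*y + 4; vanishes at y ∈ {1}. (-1, 1): f_x = 0, f = 0 — SINGULAR.
  x = 0: f_y(0, y) = 6*y**2 - 12*y + 7; no integer root y with |y| ≤ 4.
  x = 1: f_y(1, y) = 6*y**2 - 14*y + 12; no integer root y with |y| ≤ 4.
  x = 2: f_y(2, y) = 6*y**2 - 16*y + 19; no integer root y with |y| ≤ 4.
  x = 3: f_y(3, y) = 6*y**2 - 18*y + 28; no integer root y with |y| ≤ 4.
  x = 4: f_y(4, y) = 6*y**2 - 20*y + 39; no integer root y with |y| ≤ 4.
Only singular point on the grid: (-1, 1).
Classify: substitute x = -1 + u, y = 1 + v and expand: f = -2*u**3 + u**2*v - u*v**2 + 2*v**3 + v**2.
No constant or linear terms (consistent with a singular point). Quadratic part: v**2. Cubic part: -2*u**3 + u**2*v - u*v**2 + 2*v**3.
The quadratic part v**2 is a perfect square, so there is a single (double) tangent line v = 0, i.e. y = 1. Restricting the cubic part to that line (v = 0) leaves -2*u**3 ≠ 0, so f is not divisible by v and the branch is v² ≈ 2*u**3 to lowest order — this is a cusp.
Classification: cusp.


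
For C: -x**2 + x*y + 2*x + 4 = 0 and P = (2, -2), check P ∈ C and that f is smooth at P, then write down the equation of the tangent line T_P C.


Tangent line at P: -4*x + 2*y + 12 = 0.

Step 1: f(2, -2) = 0, so P lies on C.
Step 2: partial derivatives
  f_x(x, y) = -2*x + y + 2, f_y(x, y) = x.
  f_x(P) = -4, f_y(P) = 2 (gradient nonzero, so P is smooth).
Step 3: tangent line at P: -4·(x − 2) + 2·(y − -2) = 0.
Expanding: -4*x + 2*y + 12 = 0.


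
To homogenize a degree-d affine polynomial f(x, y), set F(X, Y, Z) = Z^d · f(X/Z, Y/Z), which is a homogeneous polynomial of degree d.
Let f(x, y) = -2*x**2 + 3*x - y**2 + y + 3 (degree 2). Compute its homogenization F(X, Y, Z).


F(X, Y, Z) = -2*X**2 + 3*X*Z - Y**2 + Y*Z + 3*Z**2

deg(f) = 2.
Substitute x = X/Z, y = Y/Z into f, then multiply by Z^2.
  monomial -2·x^2·y^0 ↦ -2·X^2·Y^0·Z^0.
  monomial 3·x^1·y^0 ↦ 3·X^1·Y^0·Z^1.
  monomial -1·x^0·y^2 ↦ -1·X^0·Y^2·Z^0.
  monomial 1·x^0·y^1 ↦ 1·X^0·Y^1·Z^1.
  monomial 3·x^0·y^0 ↦ 3·X^0·Y^0·Z^2.
Collecting: F(X, Y, Z) = -2*X**2 + 3*X*Z - Y**2 + Y*Z + 3*Z**2.


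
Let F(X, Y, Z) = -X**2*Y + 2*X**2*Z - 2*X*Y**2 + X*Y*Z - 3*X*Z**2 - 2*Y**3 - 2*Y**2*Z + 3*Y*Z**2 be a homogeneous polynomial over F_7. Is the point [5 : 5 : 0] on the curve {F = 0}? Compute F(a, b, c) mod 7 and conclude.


F(5,5,0) ≡ 5 (mod 7); P is NOT on the curve.

Evaluate F(5, 5, 0) term-by-term (mod 7).
  -X**2*Y ↦ -1·25·5·1 = -125
  2*X**2*Z ↦ 2·25·1·0 = 0
  -2*X*Y**2 ↦ -2·5·25·1 = -250
  X*Y*Z ↦ 1·5·5·0 = 0
  -3*X*Z**2 ↦ -3·5·1·0 = 0
  -2*Y**3 ↦ -2·1·125·1 = -250
  -2*Y**2*Z ↦ -2·1·25·0 = 0
  3*Y*Z**2 ↦ 3·1·5·0 = 0
Sum: F(5, 5, 0) = (-125) + (0) + (-250) + (0) + (0) + (-250) + (0) + (0) = -625.
Reducing mod 7: -625 ≡ 5 (mod 7).
Since F(a, b, c) ≡ 5 ≠ 0 (mod 7), P does NOT lie on the curve.


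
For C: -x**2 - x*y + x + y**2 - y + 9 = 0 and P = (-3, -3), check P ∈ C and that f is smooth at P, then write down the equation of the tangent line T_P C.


Tangent line at P: 10*x - 4*y + 18 = 0.

Step 1: f(-3, -3) = 0, so P lies on C.
Step 2: partial derivatives
  f_x(x, y) = -2*x - y + 1, f_y(x, y) = -x + 2*y - 1.
  f_x(P) = 10, f_y(P) = -4 (gradient nonzero, so P is smooth).
Step 3: tangent line at P: 10·(x − -3) + -4·(y − -3) = 0.
Expanding: 10*x - 4*y + 18 = 0.


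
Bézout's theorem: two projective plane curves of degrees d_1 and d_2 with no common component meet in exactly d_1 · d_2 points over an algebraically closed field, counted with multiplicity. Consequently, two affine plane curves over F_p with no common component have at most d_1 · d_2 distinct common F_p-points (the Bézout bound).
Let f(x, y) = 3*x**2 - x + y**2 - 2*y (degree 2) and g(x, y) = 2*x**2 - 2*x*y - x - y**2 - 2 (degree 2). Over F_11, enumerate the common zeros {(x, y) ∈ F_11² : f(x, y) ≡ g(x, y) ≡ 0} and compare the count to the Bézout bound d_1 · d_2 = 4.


Common zeros: {(6, 4)}; count = 1; Bézout bound = 4.

deg(f) = 2, deg(g) = 2, so Bézout bound = 4.
Scan x ∈ F_11. For each x, list the y ∈ F_11 with f(x, y) ≡ 0 and those with g(x, y) ≡ 0 (mod 11); the common zeros in that column are the intersection.
  x = 0: f ≡ 0 at y ∈ {0, 2}; g ≡ 0 at y ∈ {3, 8}; common: ∅.
  x = 1: f ≡ 0 at y ∈ ∅; g ≡ 0 at y ∈ {10}; common: ∅.
  x = 2: f ≡ 0 at y ∈ ∅; g ≡ 0 at y ∈ ∅; common: ∅.
  x = 3: f ≡ 0 at y ∈ ∅; g ≡ 0 at y ∈ {8}; common: ∅.
  x = 4: f ≡ 0 at y ∈ {0, 2}; g ≡ 0 at y ∈ {4, 10}; common: ∅.
  x = 5: f ≡ 0 at y ∈ ∅; g ≡ 0 at y ∈ ∅; common: ∅.
  x = 6: f ≡ 0 at y ∈ {4, 9}; g ≡ 0 at y ∈ {4, 6}; common: {4}.
  x = 7: f ≡ 0 at y ∈ {3, 10}; g ≡ 0 at y ∈ ∅; common: ∅.
  x = 8: f ≡ 0 at y ∈ {3, 10}; g ≡ 0 at y ∈ ∅; common: ∅.
  x = 9: f ≡ 0 at y ∈ {4, 9}; g ≡ 0 at y ∈ {1, 3}; common: ∅.
  x = 10: f ≡ 0 at y ∈ ∅; g ≡ 0 at y ∈ ∅; common: ∅.
Collecting: common zeros = {(6, 4)}, so the count is 1.
Comparison with the Bézout bound: 1 ≤ 4 = deg(f)·deg(g), as expected for curves with no common component (the affine F_11-count falls short of the bound because intersections may lie at infinity, over extension fields, or carry multiplicity).


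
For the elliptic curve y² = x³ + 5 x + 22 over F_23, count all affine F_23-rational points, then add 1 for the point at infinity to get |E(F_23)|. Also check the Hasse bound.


Affine points = {(3, 8), (3, 15), (7, 3), (7, 20), (12, 4), (12, 19), (16, 9), (16, 14), (17, 11), (17, 12), (20, 7), (20, 16), (21, 2), (21, 21), (22, 4), (22, 19)}; affine count = 16; |E(F_23)| = 17.

Discriminant check: Δ ∝ 4a³ + 27b² = 4·5³ + 27·22² = 4·125 + 27·484 ≡ 21 (mod 23). Nonzero ⇒ E is nonsingular.
For each x ∈ F_23, compute rhs = x³ + 5·x + 22 mod 23, then count y ∈ F_23 with y² ≡ rhs.
  x = 0: rhs = 22, matching y values: none (0 points).
  x = 1: rhs = 5, matching y values: none (0 points).
  x = 2: rhs = 17, matching y values: none (0 points).
  x = 3: rhs = 18, matching y values: 8, 15 (2 points).
  x = 4: rhs = 14, matching y values: none (0 points).
  x = 5: rhs = 11, matching y values: none (0 points).
  x = 6: rhs = 15, matching y values: none (0 points).
  x = 7: rhs = 9, matching y values: 3, 20 (2 points).
  x = 8: rhs = 22, matching y values: none (0 points).
  x = 9: rhs = 14, matching y values: none (0 points).
  x = 10: rhs = 14, matching y values: none (0 points).
  x = 11: rhs = 5, matching y values: none (0 points).
  x = 12: rhs = 16, matching y values: 4, 19 (2 points).
  x = 13: rhs = 7, matching y values: none (0 points).
  x = 14: rhs = 7, matching y values: none (0 points).
  x = 15: rhs = 22, matching y values: none (0 points).
  x = 16: rhs = 12, matching y values: 9, 14 (2 points).
  x = 17: rhs = 6, matching y values: 11, 12 (2 points).
  x = 18: rhs = 10, matching y values: none (0 points).
  x = 19: rhs = 7, matching y values: none (0 points).
  x = 20: rhs = 3, matching y values: 7, 16 (2 points).
  x = 21: rhs = 4, matching y values: 2, 21 (2 points).
  x = 22: rhs = 16, matching y values: 4, 19 (2 points).
Total affine count: 16.
Full point count |E(F_23)| = 16 + 1 = 17.
Hasse bound: |17 − (23+1)| = |-7| = 7 ≤ 2√23 ≈ 9.5917 ✓.


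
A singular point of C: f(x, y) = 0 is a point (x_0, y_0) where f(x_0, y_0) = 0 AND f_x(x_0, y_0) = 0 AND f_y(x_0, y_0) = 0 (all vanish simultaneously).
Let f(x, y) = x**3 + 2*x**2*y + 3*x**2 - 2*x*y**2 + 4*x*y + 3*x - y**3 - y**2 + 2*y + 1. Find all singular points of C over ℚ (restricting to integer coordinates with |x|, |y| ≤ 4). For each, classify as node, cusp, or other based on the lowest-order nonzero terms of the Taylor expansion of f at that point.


Singular points: {(-1, 0)}; classification: cusp.

Compute partial derivatives:
  f_x = 3*x**2 + 4*x*y + 6*x - 2*y**2 + 4*y + 3.
  f_y = 2*x**2 - 4*x*y + 4*x - 3*y**2 - 2*y + 2.
Scan x_0 ∈ {−4, ..., 4}. For each x_0, f_y(x_0, y) is a polynomial in y; find its integer roots y ∈ {−4, ..., 4}, then test f_x and f at those candidates.
  x = -4: f_y(-4, y) = -3*y**2 + 14*y + 18; no integer root y with |y| ≤ 4.
  x = -3: f_y(-3, y) = -3*y**2 + 10*y + 8; vanishes at y ∈ {4}. (-3, 4): f_x = -52 ≠ 0.
  x = -2: f_y(-2, y) = -3*y**2 + 6*y + 2; no integer root y with |y| ≤ 4.
  x = -1: f_y(-1, y) = -3*y**2 + 2*y; vanishes at y ∈ {0}. (-1, 0): f_x = 0, f = 0 — SINGULAR.
  x = 0: f_y(0, y) = -3*y**2 - 2*y + 2; no integer root y with |y| ≤ 4.
  x = 1: f_y(1, y) = -3*y**2 - 6*y + 8; no integer root y with |y| ≤ 4.
  x = 2: f_y(2, y) = -3*y**2 - 10*y + 18; no integer root y with |y| ≤ 4.
  x = 3: f_y(3, y) = -3*y**2 - 14*y + 32; no integer root y with |y| ≤ 4.
  x = 4: f_y(4, y) = -3*y**2 - 18*y + 50; no integer root y with |y| ≤ 4.
Only singular point on the grid: (-1, 0).
Classify: substitute x = -1 + u, y = 0 + v and expand: f = u**3 + 2*u**2*v - 2*u*v**2 - v**3 + v**2.
No constant or linear terms (consistent with a singular point). Quadratic part: v**2. Cubic part: u**3 + 2*u**2*v - 2*u*v**2 - v**3.
The quadratic part v**2 is a perfect square, so there is a single (double) tangent line v = 0, i.e. y = 0. Restricting the cubic part to that line (v = 0) leaves u**3 ≠ 0, so f is not divisible by v and the branch is v² ≈ -u**3 to lowest order — this is a cusp.
Classification: cusp.


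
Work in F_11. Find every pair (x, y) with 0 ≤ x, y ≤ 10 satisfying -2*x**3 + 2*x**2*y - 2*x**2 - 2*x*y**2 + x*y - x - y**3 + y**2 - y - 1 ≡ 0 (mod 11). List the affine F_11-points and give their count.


Affine F_11-points: {(0, 3), (0, 6), (2, 1), (2, 6), (3, 3), (3, 6), (3, 8), (4, 0), (5, 2), (6, 8), (7, 0), (9, 8), (10, 0), (10, 3)}; count = 14.

For each of the 121 pairs (x, y) ∈ F_11², evaluate f(x, y) mod 11. Record the zeros.
  x = 0: [0↦10, 1↦9, 2↦4, 3↦0, 4↦2, 5↦4, 6↦0, 7↦6, 8↦5, 9↦2, 10↦2]  zeros at y ∈ {3, 6}
  x = 1: [0↦5, 1↦5, 2↦8, 3↦8, 4↦10, 5↦8, 6↦7, 7↦1, 8↦6, 9↦5, 10↦3]  zeros at y ∈ ∅
  x = 2: [0↦6, 1↦0, 2↦4, 3↦1, 4↦7, 5↦5, 6↦0, 7↦8, 8↦1, 9↦6, 10↦6]  zeros at y ∈ {1, 6}
  x = 3: [0↦1, 1↦4, 2↦2, 3↦0, 4↦3, 5↦5, 6↦0, 7↦4, 8↦0, 9↦4, 10↦10]  zeros at y ∈ {3, 6, 8}
  x = 4: [0↦0, 1↦5, 2↦1, 3↦4, 4↦8, 5↦7, 6↦6, 7↦10, 8↦2, 9↦9, 10↦3]  zeros at y ∈ {0}
  x = 5: [0↦2, 1↦2, 2↦0, 3↦1, 4↦10, 5↦10, 6↦6, 7↦3, 8↦6, 9↦9, 10↦6]  zeros at y ∈ {2}
  x = 6: [0↦6, 1↦5, 2↦9, 3↦1, 4↦8, 5↦2, 6↦10, 7↦4, 8↦0, 9↦3, 10↦7]  zeros at y ∈ {8}
  x = 7: [0↦0, 1↦2, 2↦5, 3↦3, 4↦1, 5↦4, 6↦6, 7↦1, 8↦5, 9↦1, 10↦5]  zeros at y ∈ {0}
  x = 8: [0↦5, 1↦3, 2↦9, 3↦6, 4↦10, 5↦4, 6↦4, 7↦4, 8↦9, 9↦2, 10↦10]  zeros at y ∈ ∅
  x = 9: [0↦9, 1↦7, 2↦9, 3↦9, 4↦1, 5↦1, 6↦3, 7↦1, 8↦0, 9↦5, 10↦10]  zeros at y ∈ {8}
  x = 10: [0↦0, 1↦2, 2↦4, 3↦0, 4↦6, 5↦5, 6↦2, 7↦2, 8↦10, 9↦9, 10↦4]  zeros at y ∈ {0, 3}
Collecting zeros: affine points = {(0, 3), (0, 6), (2, 1), (2, 6), (3, 3), (3, 6), (3, 8), (4, 0), (5, 2), (6, 8), (7, 0), (9, 8), (10, 0), (10, 3)}.
Total count |C(F_11)_aff| = 14.


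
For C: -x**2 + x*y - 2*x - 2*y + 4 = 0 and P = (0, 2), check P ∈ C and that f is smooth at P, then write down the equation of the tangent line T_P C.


Tangent line at P: 4 - 2*y = 0.

Step 1: f(0, 2) = 0, so P lies on C.
Step 2: partial derivatives
  f_x(x, y) = -2*x + y - 2, f_y(x, y) = x - 2.
  f_x(P) = 0, f_y(P) = -2 (gradient nonzero, so P is smooth).
Step 3: tangent line at P: 0·(x − 0) + -2·(y − 2) = 0.
Expanding: 4 - 2*y = 0.


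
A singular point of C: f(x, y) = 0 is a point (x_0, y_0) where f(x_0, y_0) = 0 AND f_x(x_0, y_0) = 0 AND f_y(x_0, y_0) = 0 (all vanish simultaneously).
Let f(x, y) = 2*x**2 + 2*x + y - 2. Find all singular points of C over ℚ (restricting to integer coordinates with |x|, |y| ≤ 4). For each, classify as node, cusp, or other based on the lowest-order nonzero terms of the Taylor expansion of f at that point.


No singular points in the scanned grid; C is smooth there.

Compute partial derivatives:
  f_x = 4*x + 2.
  f_y = 1.
f_y = 1 is a nonzero constant, so f_y never vanishes: no point (x, y) can satisfy f = f_x = f_y = 0. In particular no (x, y) ∈ {−4, ..., 4}² is singular; the curve is smooth.


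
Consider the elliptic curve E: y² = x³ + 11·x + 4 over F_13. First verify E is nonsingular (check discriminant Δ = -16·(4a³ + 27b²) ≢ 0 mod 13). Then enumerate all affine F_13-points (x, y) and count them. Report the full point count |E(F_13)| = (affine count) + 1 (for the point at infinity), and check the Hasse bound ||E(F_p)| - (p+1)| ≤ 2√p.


Affine points = {(0, 2), (0, 11), (1, 4), (1, 9), (3, 5), (3, 8), (6, 0), (9, 0), (10, 3), (10, 10), (11, 0)}; affine count = 11; |E(F_13)| = 12.

Discriminant check: Δ ∝ 4a³ + 27b² = 4·11³ + 27·4² = 4·1331 + 27·16 ≡ 10 (mod 13). Nonzero ⇒ E is nonsingular.
For each x ∈ F_13, compute rhs = x³ + 11·x + 4 mod 13, then count y ∈ F_13 with y² ≡ rhs.
  x = 0: rhs = 4, matching y values: 2, 11 (2 points).
  x = 1: rhs = 3, matching y values: 4, 9 (2 points).
  x = 2: rhs = 8, matching y values: none (0 points).
  x = 3: rhs = 12, matching y values: 5, 8 (2 points).
  x = 4: rhs = 8, matching y values: none (0 points).
  x = 5: rhs = 2, matching y values: none (0 points).
  x = 6: rhs = 0, matching y values: 0 (1 points).
  x = 7: rhs = 8, matching y values: none (0 points).
  x = 8: rhs = 6, matching y values: none (0 points).
  x = 9: rhs = 0, matching y values: 0 (1 points).
  x = 10: rhs = 9, matching y values: 3, 10 (2 points).
  x = 11: rhs = 0, matching y values: 0 (1 points).
  x = 12: rhs = 5, matching y values: none (0 points).
Total affine count: 11.
Full point count |E(F_13)| = 11 + 1 = 12.
Hasse bound: |12 − (13+1)| = |-2| = 2 ≤ 2√13 ≈ 7.2111 ✓.
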